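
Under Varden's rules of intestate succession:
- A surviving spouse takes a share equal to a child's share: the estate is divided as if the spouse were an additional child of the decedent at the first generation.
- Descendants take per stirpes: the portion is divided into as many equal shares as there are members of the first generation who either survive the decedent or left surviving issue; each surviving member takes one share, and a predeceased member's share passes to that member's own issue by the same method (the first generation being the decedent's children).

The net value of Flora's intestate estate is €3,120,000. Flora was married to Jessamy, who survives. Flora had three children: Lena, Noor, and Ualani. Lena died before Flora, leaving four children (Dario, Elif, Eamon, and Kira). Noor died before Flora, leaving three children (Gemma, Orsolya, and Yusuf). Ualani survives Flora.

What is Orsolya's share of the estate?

The spouse counts as an additional share at the children's level, so there are 4 primary shares of €780,000. Jessamy takes one such share (€780,000).
The children's combined portion (€2,340,000) is divided into 3 shares of €780,000: Ualani takes €780,000; Lena's €780,000 share passes to Lena's issue; Noor's €780,000 share passes to Noor's issue.
Lena's share (€780,000) is divided into 4 shares of €195,000: Dario, Elif, Eamon, and Kira each take €195,000.
Noor's share (€780,000) is divided into 3 shares of €260,000: Gemma, Orsolya, and Yusuf each take €260,000.

Orsolya receives €260,000.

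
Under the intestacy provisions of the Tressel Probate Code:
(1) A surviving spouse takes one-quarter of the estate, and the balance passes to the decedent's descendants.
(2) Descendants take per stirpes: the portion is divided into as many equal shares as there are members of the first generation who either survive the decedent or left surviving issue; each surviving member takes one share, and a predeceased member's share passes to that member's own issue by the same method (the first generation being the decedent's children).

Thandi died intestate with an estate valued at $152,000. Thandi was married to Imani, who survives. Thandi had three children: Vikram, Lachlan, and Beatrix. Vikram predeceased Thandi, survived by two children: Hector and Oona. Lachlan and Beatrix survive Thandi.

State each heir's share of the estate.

Imani takes one-quarter of $152,000 = $38,000. The remaining $114,000 passes to the descendants.
The descendants' portion ($114,000) is divided into 3 shares of $38,000: Lachlan and Beatrix each take $38,000; Vikram's $38,000 share passes to Vikram's issue.
Vikram's share ($38,000) is divided into 2 shares of $19,000: Hector and Oona each take $19,000.

Imani: $38,000; Hector: $19,000; Oona: $19,000; Lachlan: $38,000; Beatrix: $38,000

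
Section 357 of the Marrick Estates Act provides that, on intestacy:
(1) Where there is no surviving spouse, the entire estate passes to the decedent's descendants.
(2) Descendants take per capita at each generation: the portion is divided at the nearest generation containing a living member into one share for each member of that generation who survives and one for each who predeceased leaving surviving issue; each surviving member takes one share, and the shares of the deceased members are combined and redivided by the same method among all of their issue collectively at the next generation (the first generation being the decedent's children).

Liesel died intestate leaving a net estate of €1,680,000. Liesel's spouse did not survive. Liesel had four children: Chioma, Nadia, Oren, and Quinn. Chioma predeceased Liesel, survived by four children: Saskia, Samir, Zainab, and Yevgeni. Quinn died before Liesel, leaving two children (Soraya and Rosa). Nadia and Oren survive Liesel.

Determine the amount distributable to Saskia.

Saskia receives €140,000.

The entire €1,680,000 passes to the descendants.
That amount (€1,680,000) is divided at the children's generation into 4 shares of €420,000. Nadia and Oren each take €420,000. The 2 shares of the deceased (Chioma and Quinn) are combined into a pool of €840,000.
That pool (€840,000) is divided at the grandchildren's generation equally among Saskia, Samir, Zainab, Yevgeni, Soraya, and Rosa: €140,000 each.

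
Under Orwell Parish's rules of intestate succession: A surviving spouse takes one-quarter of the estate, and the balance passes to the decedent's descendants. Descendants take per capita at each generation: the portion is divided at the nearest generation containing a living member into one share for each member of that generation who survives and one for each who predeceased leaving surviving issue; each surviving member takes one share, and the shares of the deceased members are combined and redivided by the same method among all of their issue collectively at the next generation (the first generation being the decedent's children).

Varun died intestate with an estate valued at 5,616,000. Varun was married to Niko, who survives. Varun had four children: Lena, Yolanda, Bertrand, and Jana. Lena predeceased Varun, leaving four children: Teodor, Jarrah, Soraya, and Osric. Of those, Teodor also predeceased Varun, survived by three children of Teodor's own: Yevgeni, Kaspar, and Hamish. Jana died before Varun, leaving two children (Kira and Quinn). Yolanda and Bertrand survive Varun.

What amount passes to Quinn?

Quinn receives 351,000.

Niko takes one-quarter of 5,616,000 = 1,404,000. The remaining 4,212,000 passes to the descendants.
The descendants' portion (4,212,000) is divided at the children's generation into 4 shares of 1,053,000. Yolanda and Bertrand each take 1,053,000. The 2 shares of the deceased (Lena and Jana) are combined into a pool of 2,106,000.
That pool (2,106,000) is divided at the grandchildren's generation into 6 shares of 351,000. Jarrah, Soraya, Osric, Kira, and Quinn each take 351,000. The remaining share for the deceased Teodor (351,000) is carried to the next generation.
That pool (351,000) is divided at the great-grandchildren's generation equally among Yevgeni, Kaspar, and Hamish: 117,000 each.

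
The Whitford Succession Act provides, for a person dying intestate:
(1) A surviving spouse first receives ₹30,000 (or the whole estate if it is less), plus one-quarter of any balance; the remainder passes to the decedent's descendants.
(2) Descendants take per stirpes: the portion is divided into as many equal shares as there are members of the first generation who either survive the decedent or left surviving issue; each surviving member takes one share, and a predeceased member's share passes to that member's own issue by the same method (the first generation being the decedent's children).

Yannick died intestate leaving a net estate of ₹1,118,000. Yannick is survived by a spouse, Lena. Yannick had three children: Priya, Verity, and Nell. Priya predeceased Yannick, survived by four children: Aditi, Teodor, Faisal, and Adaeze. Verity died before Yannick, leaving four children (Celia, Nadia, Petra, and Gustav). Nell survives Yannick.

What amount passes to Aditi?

Aditi receives ₹68,000.

Lena first takes ₹30,000, leaving a balance of ₹1,088,000. Lena then takes one-quarter of the balance (₹272,000), for a total of ₹302,000. The remaining ₹816,000 passes to the descendants.
The descendants' portion (₹816,000) is divided into 3 shares of ₹272,000: Nell takes ₹272,000; Priya's ₹272,000 share passes to Priya's issue; Verity's ₹272,000 share passes to Verity's issue.
Priya's share (₹272,000) is divided into 4 shares of ₹68,000: Aditi, Teodor, Faisal, and Adaeze each take ₹68,000.
Verity's share (₹272,000) is divided into 4 shares of ₹68,000: Celia, Nadia, Petra, and Gustav each take ₹68,000.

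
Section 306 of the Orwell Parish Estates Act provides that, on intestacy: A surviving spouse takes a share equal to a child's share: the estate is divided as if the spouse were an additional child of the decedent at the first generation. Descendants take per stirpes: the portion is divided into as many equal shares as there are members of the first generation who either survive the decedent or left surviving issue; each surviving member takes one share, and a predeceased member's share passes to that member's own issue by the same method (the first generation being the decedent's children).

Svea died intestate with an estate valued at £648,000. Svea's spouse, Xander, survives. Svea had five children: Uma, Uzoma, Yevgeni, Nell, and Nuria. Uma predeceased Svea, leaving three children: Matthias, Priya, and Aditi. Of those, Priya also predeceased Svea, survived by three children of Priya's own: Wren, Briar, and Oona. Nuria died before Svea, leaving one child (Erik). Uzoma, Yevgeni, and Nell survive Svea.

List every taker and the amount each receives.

The spouse counts as an additional share at the children's level, so there are 6 primary shares of £108,000. Xander takes one such share (£108,000).
The children's combined portion (£540,000) is divided into 5 shares of £108,000: Uzoma, Yevgeni, and Nell each take £108,000; Uma's £108,000 share passes to Uma's issue; Nuria's £108,000 share passes to Nuria's issue.
Uma's share (£108,000) is divided into 3 shares of £36,000: Matthias and Aditi each take £36,000; Priya's £36,000 share passes to Priya's issue.
Priya's share (£36,000) is divided into 3 shares of £12,000: Wren, Briar, and Oona each take £12,000.
Nuria's share (£108,000) passes entirely to Erik.

Xander: £108,000; Matthias: £36,000; Wren: £12,000; Briar: £12,000; Oona: £12,000; Aditi: £36,000; Uzoma: £108,000; Yevgeni: £108,000; Nell: £108,000; Erik: £108,000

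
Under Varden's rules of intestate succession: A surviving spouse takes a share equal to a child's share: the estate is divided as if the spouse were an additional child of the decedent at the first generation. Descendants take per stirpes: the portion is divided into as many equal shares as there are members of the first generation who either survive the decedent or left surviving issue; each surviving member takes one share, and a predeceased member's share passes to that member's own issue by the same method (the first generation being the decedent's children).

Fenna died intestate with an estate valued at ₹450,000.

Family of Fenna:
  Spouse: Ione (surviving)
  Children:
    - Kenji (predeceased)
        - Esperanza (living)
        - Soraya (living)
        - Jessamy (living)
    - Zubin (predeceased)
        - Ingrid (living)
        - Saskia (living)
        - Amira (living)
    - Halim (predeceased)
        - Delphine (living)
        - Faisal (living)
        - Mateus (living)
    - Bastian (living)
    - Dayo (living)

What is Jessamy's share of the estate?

Jessamy receives ₹25,000.

The spouse counts as an additional share at the children's level, so there are 6 primary shares of ₹75,000. Ione takes one such share (₹75,000).
The children's combined portion (₹375,000) is divided into 5 shares of ₹75,000: Bastian and Dayo each take ₹75,000; Kenji's ₹75,000 share passes to Kenji's issue; Zubin's ₹75,000 share passes to Zubin's issue; Halim's ₹75,000 share passes to Halim's issue.
Kenji's share (₹75,000) is divided into 3 shares of ₹25,000: Esperanza, Soraya, and Jessamy each take ₹25,000.
Zubin's share (₹75,000) is divided into 3 shares of ₹25,000: Ingrid, Saskia, and Amira each take ₹25,000.
Halim's share (₹75,000) is divided into 3 shares of ₹25,000: Delphine, Faisal, and Mateus each take ₹25,000.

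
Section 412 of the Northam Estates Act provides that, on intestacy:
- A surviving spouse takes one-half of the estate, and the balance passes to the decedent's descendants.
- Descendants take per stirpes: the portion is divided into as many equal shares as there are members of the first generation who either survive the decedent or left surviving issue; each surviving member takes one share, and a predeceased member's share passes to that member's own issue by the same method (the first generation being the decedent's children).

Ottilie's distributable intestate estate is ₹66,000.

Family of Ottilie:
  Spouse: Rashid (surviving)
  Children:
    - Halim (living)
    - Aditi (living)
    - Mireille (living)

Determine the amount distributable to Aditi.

Aditi receives ₹11,000.

Rashid takes one-half of ₹66,000 = ₹33,000. The remaining ₹33,000 passes to the descendants.
The descendants' portion (₹33,000) is divided into 3 shares of ₹11,000: Halim, Aditi, and Mireille each take ₹11,000.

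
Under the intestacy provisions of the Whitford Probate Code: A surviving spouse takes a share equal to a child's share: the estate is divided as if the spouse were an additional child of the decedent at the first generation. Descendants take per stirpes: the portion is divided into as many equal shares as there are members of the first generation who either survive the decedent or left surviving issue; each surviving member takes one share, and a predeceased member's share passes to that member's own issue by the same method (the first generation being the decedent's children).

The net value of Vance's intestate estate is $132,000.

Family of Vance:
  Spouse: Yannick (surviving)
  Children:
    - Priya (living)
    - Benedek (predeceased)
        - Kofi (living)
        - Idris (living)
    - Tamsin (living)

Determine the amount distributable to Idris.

The spouse counts as an additional share at the children's level, so there are 4 primary shares of $33,000. Yannick takes one such share ($33,000).
The children's combined portion ($99,000) is divided into 3 shares of $33,000: Priya and Tamsin each take $33,000; Benedek's $33,000 share passes to Benedek's issue.
Benedek's share ($33,000) is divided into 2 shares of $16,500: Kofi and Idris each take $16,500.

Idris receives $16,500.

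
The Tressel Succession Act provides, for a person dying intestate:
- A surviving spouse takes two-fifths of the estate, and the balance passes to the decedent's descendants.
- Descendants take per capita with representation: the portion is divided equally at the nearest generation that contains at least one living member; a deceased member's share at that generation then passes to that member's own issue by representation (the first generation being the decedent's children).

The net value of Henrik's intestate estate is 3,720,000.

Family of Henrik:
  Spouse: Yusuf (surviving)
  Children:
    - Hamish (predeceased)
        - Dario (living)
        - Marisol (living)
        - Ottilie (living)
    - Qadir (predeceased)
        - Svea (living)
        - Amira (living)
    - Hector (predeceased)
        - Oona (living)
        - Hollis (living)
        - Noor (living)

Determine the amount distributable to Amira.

Yusuf takes two-fifths of 3,720,000 = 1,488,000. The remaining 2,232,000 passes to the descendants.
No child survives, so the initial division is made at the grandchildren's generation.
The descendants' portion (2,232,000) is divided into 8 shares of 279,000: Dario, Marisol, Ottilie, Svea, Amira, Oona, Hollis, and Noor each take 279,000.

Amira receives 279,000.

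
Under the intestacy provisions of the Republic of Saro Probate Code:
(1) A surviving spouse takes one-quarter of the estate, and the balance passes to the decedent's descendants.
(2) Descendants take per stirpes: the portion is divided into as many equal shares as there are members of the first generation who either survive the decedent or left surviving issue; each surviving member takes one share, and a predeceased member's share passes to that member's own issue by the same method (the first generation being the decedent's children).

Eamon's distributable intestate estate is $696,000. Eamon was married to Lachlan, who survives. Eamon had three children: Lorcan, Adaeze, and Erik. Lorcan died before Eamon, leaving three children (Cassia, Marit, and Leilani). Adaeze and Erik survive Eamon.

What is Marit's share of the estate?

Lachlan takes one-quarter of $696,000 = $174,000. The remaining $522,000 passes to the descendants.
The descendants' portion ($522,000) is divided into 3 shares of $174,000: Adaeze and Erik each take $174,000; Lorcan's $174,000 share passes to Lorcan's issue.
Lorcan's share ($174,000) is divided into 3 shares of $58,000: Cassia, Marit, and Leilani each take $58,000.

Marit receives $58,000.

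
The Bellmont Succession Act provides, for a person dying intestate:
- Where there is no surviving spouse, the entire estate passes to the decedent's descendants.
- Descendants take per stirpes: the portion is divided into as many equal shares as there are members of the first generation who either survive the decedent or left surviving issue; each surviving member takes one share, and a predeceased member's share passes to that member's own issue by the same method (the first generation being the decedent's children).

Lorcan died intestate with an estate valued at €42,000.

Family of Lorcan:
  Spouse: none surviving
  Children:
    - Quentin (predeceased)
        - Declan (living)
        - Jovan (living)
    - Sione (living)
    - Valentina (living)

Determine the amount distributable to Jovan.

The entire €42,000 passes to the descendants.
That amount (€42,000) is divided into 3 shares of €14,000: Sione and Valentina each take €14,000; Quentin's €14,000 share passes to Quentin's issue.
Quentin's share (€14,000) is divided into 2 shares of €7,000: Declan and Jovan each take €7,000.

Jovan receives €7,000.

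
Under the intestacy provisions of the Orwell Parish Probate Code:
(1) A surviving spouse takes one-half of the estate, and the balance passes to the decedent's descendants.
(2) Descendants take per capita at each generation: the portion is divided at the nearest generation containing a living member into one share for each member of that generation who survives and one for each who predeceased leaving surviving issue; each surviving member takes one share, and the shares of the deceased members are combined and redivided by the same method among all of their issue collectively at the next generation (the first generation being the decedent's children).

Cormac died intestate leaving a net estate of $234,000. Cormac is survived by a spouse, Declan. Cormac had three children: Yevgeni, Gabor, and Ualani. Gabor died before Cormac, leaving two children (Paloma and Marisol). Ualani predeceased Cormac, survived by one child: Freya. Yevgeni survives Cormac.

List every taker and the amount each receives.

Declan takes one-half of $234,000 = $117,000. The remaining $117,000 passes to the descendants.
The descendants' portion ($117,000) is divided at the children's generation into 3 shares of $39,000. Yevgeni takes $39,000. The 2 shares of the deceased (Gabor and Ualani) are combined into a pool of $78,000.
That pool ($78,000) is divided at the grandchildren's generation equally among Paloma, Marisol, and Freya: $26,000 each.

Declan: $117,000; Yevgeni: $39,000; Paloma: $26,000; Marisol: $26,000; Freya: $26,000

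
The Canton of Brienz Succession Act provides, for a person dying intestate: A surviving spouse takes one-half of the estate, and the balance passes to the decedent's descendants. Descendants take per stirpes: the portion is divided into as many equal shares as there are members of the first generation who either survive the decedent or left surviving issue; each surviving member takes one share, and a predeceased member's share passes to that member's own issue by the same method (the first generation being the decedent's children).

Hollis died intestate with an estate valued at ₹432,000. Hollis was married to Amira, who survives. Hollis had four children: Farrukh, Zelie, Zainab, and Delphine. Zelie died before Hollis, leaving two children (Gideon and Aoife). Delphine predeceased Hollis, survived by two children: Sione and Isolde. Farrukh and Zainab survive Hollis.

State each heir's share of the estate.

Amira: ₹216,000; Farrukh: ₹54,000; Gideon: ₹27,000; Aoife: ₹27,000; Zainab: ₹54,000; Sione: ₹27,000; Isolde: ₹27,000

Amira takes one-half of ₹432,000 = ₹216,000. The remaining ₹216,000 passes to the descendants.
The descendants' portion (₹216,000) is divided into 4 shares of ₹54,000: Farrukh and Zainab each take ₹54,000; Zelie's ₹54,000 share passes to Zelie's issue; Delphine's ₹54,000 share passes to Delphine's issue.
Zelie's share (₹54,000) is divided into 2 shares of ₹27,000: Gideon and Aoife each take ₹27,000.
Delphine's share (₹54,000) is divided into 2 shares of ₹27,000: Sione and Isolde each take ₹27,000.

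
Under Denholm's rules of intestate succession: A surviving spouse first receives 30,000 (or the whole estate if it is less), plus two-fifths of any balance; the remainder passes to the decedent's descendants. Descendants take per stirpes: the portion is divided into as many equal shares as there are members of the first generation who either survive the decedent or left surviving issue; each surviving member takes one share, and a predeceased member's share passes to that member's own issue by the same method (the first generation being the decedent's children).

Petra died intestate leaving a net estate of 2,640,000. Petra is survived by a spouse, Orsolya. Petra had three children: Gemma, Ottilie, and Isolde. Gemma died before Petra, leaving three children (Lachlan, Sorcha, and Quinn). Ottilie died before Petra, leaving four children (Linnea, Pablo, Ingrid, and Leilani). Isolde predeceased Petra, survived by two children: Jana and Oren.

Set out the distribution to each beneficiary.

Orsolya first takes 30,000, leaving a balance of 2,610,000. Orsolya then takes two-fifths of the balance (1,044,000), for a total of 1,074,000. The remaining 1,566,000 passes to the descendants.
The descendants' portion (1,566,000) is divided into 3 shares of 522,000: Gemma's 522,000 share passes to Gemma's issue; Ottilie's 522,000 share passes to Ottilie's issue; Isolde's 522,000 share passes to Isolde's issue.
Gemma's share (522,000) is divided into 3 shares of 174,000: Lachlan, Sorcha, and Quinn each take 174,000.
Ottilie's share (522,000) is divided into 4 shares of 130,500: Linnea, Pablo, Ingrid, and Leilani each take 130,500.
Isolde's share (522,000) is divided into 2 shares of 261,000: Jana and Oren each take 261,000.

Orsolya: 1,074,000; Lachlan: 174,000; Sorcha: 174,000; Quinn: 174,000; Linnea: 130,500; Pablo: 130,500; Ingrid: 130,500; Leilani: 130,500; Jana: 261,000; Oren: 261,000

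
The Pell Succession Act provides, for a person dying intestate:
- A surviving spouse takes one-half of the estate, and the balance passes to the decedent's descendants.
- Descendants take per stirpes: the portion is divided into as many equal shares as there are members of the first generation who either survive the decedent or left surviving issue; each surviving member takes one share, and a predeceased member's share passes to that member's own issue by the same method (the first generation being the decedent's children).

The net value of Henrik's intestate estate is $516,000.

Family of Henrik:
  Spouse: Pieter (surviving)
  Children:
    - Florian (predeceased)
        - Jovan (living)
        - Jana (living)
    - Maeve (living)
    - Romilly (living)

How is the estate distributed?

Pieter takes one-half of $516,000 = $258,000. The remaining $258,000 passes to the descendants.
The descendants' portion ($258,000) is divided into 3 shares of $86,000: Maeve and Romilly each take $86,000; Florian's $86,000 share passes to Florian's issue.
Florian's share ($86,000) is divided into 2 shares of $43,000: Jovan and Jana each take $43,000.

Pieter: $258,000; Jovan: $43,000; Jana: $43,000; Maeve: $86,000; Romilly: $86,000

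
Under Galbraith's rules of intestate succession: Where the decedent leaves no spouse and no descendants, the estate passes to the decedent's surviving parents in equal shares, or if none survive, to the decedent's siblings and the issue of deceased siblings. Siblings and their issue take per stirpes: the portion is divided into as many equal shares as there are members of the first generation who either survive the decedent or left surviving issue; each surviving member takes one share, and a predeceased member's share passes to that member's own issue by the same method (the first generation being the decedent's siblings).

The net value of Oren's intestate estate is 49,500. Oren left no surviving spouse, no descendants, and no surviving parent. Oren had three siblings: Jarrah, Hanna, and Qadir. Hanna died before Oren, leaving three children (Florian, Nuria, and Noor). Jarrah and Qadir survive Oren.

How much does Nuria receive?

Nuria receives 5,500.

The entire 49,500 passes to the siblings and their issue.
That amount (49,500) is divided into 3 shares of 16,500: Jarrah and Qadir each take 16,500; Hanna's 16,500 share passes to Hanna's issue.
Hanna's share (16,500) is divided into 3 shares of 5,500: Florian, Nuria, and Noor each take 5,500.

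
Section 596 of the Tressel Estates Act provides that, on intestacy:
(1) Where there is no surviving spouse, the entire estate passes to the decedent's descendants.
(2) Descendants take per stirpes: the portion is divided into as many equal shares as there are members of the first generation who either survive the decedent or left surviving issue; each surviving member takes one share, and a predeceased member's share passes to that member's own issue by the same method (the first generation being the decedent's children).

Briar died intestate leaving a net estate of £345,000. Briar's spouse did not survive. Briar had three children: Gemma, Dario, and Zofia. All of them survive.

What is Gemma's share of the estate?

Gemma receives £115,000.

The entire £345,000 passes to the descendants.
That amount (£345,000) is divided into 3 shares of £115,000: Gemma, Dario, and Zofia each take £115,000.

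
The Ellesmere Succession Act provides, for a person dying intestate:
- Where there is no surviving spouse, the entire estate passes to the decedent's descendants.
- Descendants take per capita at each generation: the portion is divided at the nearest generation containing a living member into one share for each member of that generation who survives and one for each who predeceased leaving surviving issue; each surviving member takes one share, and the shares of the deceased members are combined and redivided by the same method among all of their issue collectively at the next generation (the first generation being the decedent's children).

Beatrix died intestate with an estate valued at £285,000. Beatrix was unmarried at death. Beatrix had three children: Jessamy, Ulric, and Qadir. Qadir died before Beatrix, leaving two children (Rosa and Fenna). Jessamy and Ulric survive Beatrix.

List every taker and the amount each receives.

The entire £285,000 passes to the descendants.
That amount (£285,000) is divided at the children's generation into 3 shares of £95,000. Jessamy and Ulric each take £95,000. The remaining share for the deceased Qadir (£95,000) is carried to the next generation.
That pool (£95,000) is divided at the grandchildren's generation equally among Rosa and Fenna: £47,500 each.

Jessamy: £95,000; Ulric: £95,000; Rosa: £47,500; Fenna: £47,500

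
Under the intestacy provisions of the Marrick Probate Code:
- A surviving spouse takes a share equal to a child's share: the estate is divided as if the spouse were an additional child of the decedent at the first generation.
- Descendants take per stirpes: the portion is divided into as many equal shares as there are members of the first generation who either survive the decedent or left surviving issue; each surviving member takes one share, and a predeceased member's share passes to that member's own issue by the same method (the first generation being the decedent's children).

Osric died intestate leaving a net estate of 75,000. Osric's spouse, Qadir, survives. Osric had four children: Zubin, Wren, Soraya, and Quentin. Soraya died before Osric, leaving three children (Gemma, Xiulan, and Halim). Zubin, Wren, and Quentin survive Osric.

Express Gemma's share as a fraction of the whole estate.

The spouse counts as an additional share at the children's level, so there are 5 primary shares of 15,000. Qadir takes one such share (15,000).
The children's combined portion (60,000) is divided into 4 shares of 15,000: Zubin, Wren, and Quentin each take 15,000; Soraya's 15,000 share passes to Soraya's issue.
Soraya's share (15,000) is divided into 3 shares of 5,000: Gemma, Xiulan, and Halim each take 5,000.

Gemma receives 1/15 of the estate.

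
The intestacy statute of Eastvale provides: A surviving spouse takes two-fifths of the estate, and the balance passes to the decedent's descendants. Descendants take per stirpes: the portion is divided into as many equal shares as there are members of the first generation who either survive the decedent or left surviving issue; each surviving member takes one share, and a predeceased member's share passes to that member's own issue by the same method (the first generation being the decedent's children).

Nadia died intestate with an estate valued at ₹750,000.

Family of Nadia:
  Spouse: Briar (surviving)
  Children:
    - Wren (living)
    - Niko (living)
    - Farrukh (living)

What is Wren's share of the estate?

Briar takes two-fifths of ₹750,000 = ₹300,000. The remaining ₹450,000 passes to the descendants.
The descendants' portion (₹450,000) is divided into 3 shares of ₹150,000: Wren, Niko, and Farrukh each take ₹150,000.

Wren receives ₹150,000.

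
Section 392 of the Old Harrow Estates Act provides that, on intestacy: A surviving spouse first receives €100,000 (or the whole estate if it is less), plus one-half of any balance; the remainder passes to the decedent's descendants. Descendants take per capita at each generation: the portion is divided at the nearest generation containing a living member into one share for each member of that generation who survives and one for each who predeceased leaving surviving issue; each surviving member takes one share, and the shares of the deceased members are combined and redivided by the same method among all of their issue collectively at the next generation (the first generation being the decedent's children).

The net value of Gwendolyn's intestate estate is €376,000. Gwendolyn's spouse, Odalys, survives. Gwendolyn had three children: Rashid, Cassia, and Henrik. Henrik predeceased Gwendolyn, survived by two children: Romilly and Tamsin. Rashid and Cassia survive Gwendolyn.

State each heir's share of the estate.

Odalys: €238,000; Rashid: €46,000; Cassia: €46,000; Romilly: €23,000; Tamsin: €23,000

Odalys first takes €100,000, leaving a balance of €276,000. Odalys then takes one-half of the balance (€138,000), for a total of €238,000. The remaining €138,000 passes to the descendants.
The descendants' portion (€138,000) is divided at the children's generation into 3 shares of €46,000. Rashid and Cassia each take €46,000. The remaining share for the deceased Henrik (€46,000) is carried to the next generation.
That pool (€46,000) is divided at the grandchildren's generation equally among Romilly and Tamsin: €23,000 each.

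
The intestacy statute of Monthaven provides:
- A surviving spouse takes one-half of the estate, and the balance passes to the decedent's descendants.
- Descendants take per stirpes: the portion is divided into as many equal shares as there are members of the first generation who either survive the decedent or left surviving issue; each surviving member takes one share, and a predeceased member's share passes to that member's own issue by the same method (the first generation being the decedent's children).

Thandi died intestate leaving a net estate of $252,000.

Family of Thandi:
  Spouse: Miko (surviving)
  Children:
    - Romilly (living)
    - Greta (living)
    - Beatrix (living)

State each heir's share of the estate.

Miko: $126,000; Romilly: $42,000; Greta: $42,000; Beatrix: $42,000

Miko takes one-half of $252,000 = $126,000. The remaining $126,000 passes to the descendants.
The descendants' portion ($126,000) is divided into 3 shares of $42,000: Romilly, Greta, and Beatrix each take $42,000.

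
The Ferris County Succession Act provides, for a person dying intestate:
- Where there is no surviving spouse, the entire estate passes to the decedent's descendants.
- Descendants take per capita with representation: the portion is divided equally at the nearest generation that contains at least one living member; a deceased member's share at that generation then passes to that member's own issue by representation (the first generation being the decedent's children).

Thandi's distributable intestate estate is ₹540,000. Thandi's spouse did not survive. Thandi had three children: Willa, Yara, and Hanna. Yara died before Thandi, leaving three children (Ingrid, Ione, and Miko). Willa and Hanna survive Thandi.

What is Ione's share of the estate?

The entire ₹540,000 passes to the descendants.
That amount (₹540,000) is divided into 3 shares of ₹180,000: Willa and Hanna each take ₹180,000; Yara's ₹180,000 share passes to Yara's issue.
Yara's share (₹180,000) is divided into 3 shares of ₹60,000: Ingrid, Ione, and Miko each take ₹60,000.

Ione receives ₹60,000.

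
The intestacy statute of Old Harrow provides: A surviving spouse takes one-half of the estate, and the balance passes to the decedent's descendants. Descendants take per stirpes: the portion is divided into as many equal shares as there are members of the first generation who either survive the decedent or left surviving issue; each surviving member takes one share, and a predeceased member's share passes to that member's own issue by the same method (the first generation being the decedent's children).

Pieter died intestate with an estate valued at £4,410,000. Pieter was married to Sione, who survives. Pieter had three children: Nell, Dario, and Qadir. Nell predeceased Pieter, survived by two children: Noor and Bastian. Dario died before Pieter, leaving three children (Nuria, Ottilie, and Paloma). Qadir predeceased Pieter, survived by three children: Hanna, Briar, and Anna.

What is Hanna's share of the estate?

Hanna receives £245,000.

Sione takes one-half of £4,410,000 = £2,205,000. The remaining £2,205,000 passes to the descendants.
The descendants' portion (£2,205,000) is divided into 3 shares of £735,000: Nell's £735,000 share passes to Nell's issue; Dario's £735,000 share passes to Dario's issue; Qadir's £735,000 share passes to Qadir's issue.
Nell's share (£735,000) is divided into 2 shares of £367,500: Noor and Bastian each take £367,500.
Dario's share (£735,000) is divided into 3 shares of £245,000: Nuria, Ottilie, and Paloma each take £245,000.
Qadir's share (£735,000) is divided into 3 shares of £245,000: Hanna, Briar, and Anna each take £245,000.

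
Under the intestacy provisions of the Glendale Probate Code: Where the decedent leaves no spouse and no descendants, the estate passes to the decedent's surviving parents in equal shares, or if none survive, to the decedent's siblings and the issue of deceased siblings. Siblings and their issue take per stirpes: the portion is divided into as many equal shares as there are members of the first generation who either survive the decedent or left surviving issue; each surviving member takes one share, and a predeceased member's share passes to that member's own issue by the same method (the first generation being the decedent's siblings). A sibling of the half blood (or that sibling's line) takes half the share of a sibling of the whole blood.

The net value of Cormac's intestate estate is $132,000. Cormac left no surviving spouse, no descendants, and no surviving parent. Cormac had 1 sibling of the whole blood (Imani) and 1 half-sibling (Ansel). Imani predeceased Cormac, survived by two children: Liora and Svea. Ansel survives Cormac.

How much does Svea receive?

The entire $132,000 passes to the siblings and their issue.
Counting each half-blood sibling's line as half a unit, there are 3/2 units in $132,000, so one unit is $88,000. Whole-blood lines (Imani) take $88,000 each; half-blood lines (Ansel) take $44,000 each.
Imani's share ($88,000) is divided into 2 shares of $44,000: Liora and Svea each take $44,000.

Svea receives $44,000.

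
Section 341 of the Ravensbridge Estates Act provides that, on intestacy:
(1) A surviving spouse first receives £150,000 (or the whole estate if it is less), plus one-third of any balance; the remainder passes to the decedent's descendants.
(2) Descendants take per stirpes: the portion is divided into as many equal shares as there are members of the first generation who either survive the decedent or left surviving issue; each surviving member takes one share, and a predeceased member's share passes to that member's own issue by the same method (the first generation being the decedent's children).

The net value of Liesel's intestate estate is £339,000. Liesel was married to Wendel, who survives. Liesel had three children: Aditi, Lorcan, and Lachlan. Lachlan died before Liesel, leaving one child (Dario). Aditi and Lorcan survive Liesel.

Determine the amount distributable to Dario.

Dario receives £42,000.

Wendel first takes £150,000, leaving a balance of £189,000. Wendel then takes one-third of the balance (£63,000), for a total of £213,000. The remaining £126,000 passes to the descendants.
The descendants' portion (£126,000) is divided into 3 shares of £42,000: Aditi and Lorcan each take £42,000; Lachlan's £42,000 share passes to Lachlan's issue.
Lachlan's share (£42,000) passes entirely to Dario.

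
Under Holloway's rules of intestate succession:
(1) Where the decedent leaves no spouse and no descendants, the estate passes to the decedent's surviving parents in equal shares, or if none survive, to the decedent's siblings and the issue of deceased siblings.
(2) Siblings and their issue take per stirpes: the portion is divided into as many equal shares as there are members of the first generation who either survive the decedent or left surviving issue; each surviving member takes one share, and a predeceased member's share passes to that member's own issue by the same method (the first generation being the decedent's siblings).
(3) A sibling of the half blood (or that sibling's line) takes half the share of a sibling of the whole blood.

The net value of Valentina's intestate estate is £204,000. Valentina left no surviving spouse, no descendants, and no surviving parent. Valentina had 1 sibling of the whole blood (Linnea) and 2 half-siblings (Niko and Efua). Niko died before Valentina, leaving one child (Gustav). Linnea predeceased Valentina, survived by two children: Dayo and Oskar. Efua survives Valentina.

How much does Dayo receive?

Dayo receives £51,000.

The entire £204,000 passes to the siblings and their issue.
Counting each half-blood sibling's line as half a unit, there are 2 units in £204,000, so one unit is £102,000. Whole-blood lines (Linnea) take £102,000 each; half-blood lines (Niko and Efua) take £51,000 each.
Niko's share (£51,000) passes entirely to Gustav.
Linnea's share (£102,000) is divided into 2 shares of £51,000: Dayo and Oskar each take £51,000.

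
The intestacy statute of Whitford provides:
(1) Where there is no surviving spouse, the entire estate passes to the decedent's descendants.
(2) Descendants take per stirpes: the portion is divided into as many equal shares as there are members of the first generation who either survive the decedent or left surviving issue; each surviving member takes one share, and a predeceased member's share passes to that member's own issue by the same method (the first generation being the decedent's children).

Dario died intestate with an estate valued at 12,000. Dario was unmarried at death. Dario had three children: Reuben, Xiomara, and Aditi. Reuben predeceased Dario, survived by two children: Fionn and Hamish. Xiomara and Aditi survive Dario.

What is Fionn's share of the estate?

Fionn receives 2,000.

The entire 12,000 passes to the descendants.
That amount (12,000) is divided into 3 shares of 4,000: Xiomara and Aditi each take 4,000; Reuben's 4,000 share passes to Reuben's issue.
Reuben's share (4,000) is divided into 2 shares of 2,000: Fionn and Hamish each take 2,000.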